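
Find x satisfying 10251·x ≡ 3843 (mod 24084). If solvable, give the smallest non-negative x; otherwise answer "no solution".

2573

First find gcd(10251, 24084):
24084 = 2×10251 + 3582
10251 = 2×3582 + 3087
3582 = 1×3087 + 495
3087 = 6×495 + 117
495 = 4×117 + 27
117 = 4×27 + 9
27 = 3×9 + 0
gcd = 9 and 9 | 3843, so solutions exist. Divide through by 9: 1139x ≡ 427 (mod 2676).
Now find 1139⁻¹ mod 2676:
2676 = 2*1139 + 398
1139 = 2*398 + 343
398 = 1*343 + 55
343 = 6*55 + 13
55 = 4*13 + 3
13 = 4*3 + 1
3 = 3*1 + 0
Back-substitute:
1 = 13 − 4·3
1 = −4·55 + 17·13
1 = 17·343 − 106·55
1 = −106·398 + 123·343
1 = 123·1139 − 352·398
1 = −352·2676 + 827·1139
So 1139⁻¹ ≡ 827 (mod 2676).
Then x ≡ 827·427 ≡ 2573 (mod 2676); the smallest non-negative solution is x = 2573.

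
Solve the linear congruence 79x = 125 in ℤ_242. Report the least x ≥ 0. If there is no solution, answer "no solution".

First find gcd(79, 242):
242 = 3·79 + 5
79 = 15·5 + 4
5 = 1·4 + 1
4 = 4·1 + 0
gcd = 1, so a unique solution mod 242 exists.
Back-substitute for the Bézout coefficients:
1 = 5 − 4
1 = −79 + 16·5
1 = 16·242 − 49·79
So 79·(-49) ≡ 1 (mod 242), giving 79⁻¹ ≡ 193.
x ≡ 79⁻¹·125 ≡ 193·125 ≡ 167 (mod 242).

167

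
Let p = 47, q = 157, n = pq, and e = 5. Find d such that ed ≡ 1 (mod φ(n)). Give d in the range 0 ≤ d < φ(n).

5741

φ(n) = (p−1)(q−1) = 46·156 = 7176.
Need d with 5·d ≡ 1 (mod 7176). Apply the extended Euclidean algorithm:
7176 = 1435×5 + 1
5 = 5×1 + 0
Back-substitute:
1 = 7176 − 1435·5
So 5·(-1435) ≡ 1 (mod 7176), hence d ≡ -1435 ≡ 5741 (mod 7176).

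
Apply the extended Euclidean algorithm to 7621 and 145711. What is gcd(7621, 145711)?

Repeated division:
145711 = 19×7621 + 912
7621 = 8×912 + 325
912 = 2×325 + 262
325 = 1×262 + 63
262 = 4×63 + 10
63 = 6×10 + 3
10 = 3×3 + 1
3 = 3×1 + 0
gcd(7621, 145711) = 1.
Back-substituting:
1 = 10 − 3·3
1 = −3·63 + 19·10
1 = 19·262 − 79·63
1 = −79·325 + 98·262
1 = 98·912 − 275·325
1 = −275·7621 + 2298·912
1 = 2298·145711 − 43937·7621
So 1 = (2298)·145711 + (-43937)·7621.

1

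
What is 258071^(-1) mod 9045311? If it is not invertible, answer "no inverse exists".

Euclidean algorithm on 9045311, 258071:
9045311 = 35·258071 + 12826
258071 = 20·12826 + 1551
12826 = 8·1551 + 418
1551 = 3·418 + 297
418 = 1·297 + 121
297 = 2·121 + 55
121 = 2·55 + 11
55 = 5·11 + 0
gcd(258071, 9045311) = 11 ≠ 1, so 258071 has no multiplicative inverse modulo 9045311.

no inverse exists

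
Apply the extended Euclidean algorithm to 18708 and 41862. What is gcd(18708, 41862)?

Repeated division:
41862 = 2×18708 + 4446
18708 = 4×4446 + 924
4446 = 4×924 + 750
924 = 1×750 + 174
750 = 4×174 + 54
174 = 3×54 + 12
54 = 4×12 + 6
12 = 2×6 + 0
gcd(18708, 41862) = 6.
Back-substituting:
6 = 54 − 4·12
6 = −4·174 + 13·54
6 = 13·750 − 56·174
6 = −56·924 + 69·750
6 = 69·4446 − 332·924
6 = −332·18708 + 1397·4446
6 = 1397·41862 − 3126·18708
So 6 = (1397)·41862 + (-3126)·18708.

6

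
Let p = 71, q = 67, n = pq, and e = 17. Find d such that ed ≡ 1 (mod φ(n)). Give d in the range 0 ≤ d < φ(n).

φ(n) = (p−1)(q−1) = 70·66 = 4620.
Need d with 17·d ≡ 1 (mod 4620). Apply the extended Euclidean algorithm:
4620 = 271·17 + 13
17 = 1·13 + 4
13 = 3·4 + 1
4 = 4·1 + 0
Back-substitute:
1 = 13 − 3·4
1 = −3·17 + 4·13
1 = 4·4620 − 1087·17
So 17·(-1087) ≡ 1 (mod 4620), hence d ≡ -1087 ≡ 3533 (mod 4620).

3533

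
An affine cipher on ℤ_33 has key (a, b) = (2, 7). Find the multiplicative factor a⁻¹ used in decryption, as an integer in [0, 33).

17

Extended Euclidean algorithm:
33 = 16·2 + 1
2 = 2·1 + 0
Since gcd(2, 33) = 1, back-substitute to write 1 as a combination:
1 = 33 − 16·2
Thus 2·(-16) ≡ 1 (mod 33); reducing, -16 mod 33 = 17.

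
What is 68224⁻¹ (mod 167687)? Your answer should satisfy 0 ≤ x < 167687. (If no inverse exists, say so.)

Euclidean algorithm on 167687, 68224:
167687 = 2*68224 + 31239
68224 = 2*31239 + 5746
31239 = 5*5746 + 2509
5746 = 2*2509 + 728
2509 = 3*728 + 325
728 = 2*325 + 78
325 = 4*78 + 13
78 = 6*13 + 0
The gcd is 13, not 1, hence no inverse exists.

no inverse exists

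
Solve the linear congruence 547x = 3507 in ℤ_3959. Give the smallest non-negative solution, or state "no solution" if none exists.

2887

First find gcd(547, 3959):
3959 = 7×547 + 130
547 = 4×130 + 27
130 = 4×27 + 22
27 = 1×22 + 5
22 = 4×5 + 2
5 = 2×2 + 1
2 = 2×1 + 0
gcd = 1, so a unique solution mod 3959 exists.
Back-substitute for the Bézout coefficients:
1 = 5 − 2·2
1 = −2·22 + 9·5
1 = 9·27 − 11·22
1 = −11·130 + 53·27
1 = 53·547 − 223·130
1 = −223·3959 + 1614·547
So 547·(1614) ≡ 1 (mod 3959), giving 547⁻¹ ≡ 1614.
x ≡ 547⁻¹·3507 ≡ 1614·3507 ≡ 2887 (mod 3959).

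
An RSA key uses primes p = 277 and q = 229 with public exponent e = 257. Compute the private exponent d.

32321

φ(n) = (p−1)(q−1) = 276·228 = 62928.
Need d with 257·d ≡ 1 (mod 62928). Apply the extended Euclidean algorithm:
62928 = 244*257 + 220
257 = 1*220 + 37
220 = 5*37 + 35
37 = 1*35 + 2
35 = 17*2 + 1
2 = 2*1 + 0
Back-substitute:
1 = 35 − 17·2
1 = −17·37 + 18·35
1 = 18·220 − 107·37
1 = −107·257 + 125·220
1 = 125·62928 − 30607·257
So 257·(-30607) ≡ 1 (mod 62928), hence d ≡ -30607 ≡ 32321 (mod 62928).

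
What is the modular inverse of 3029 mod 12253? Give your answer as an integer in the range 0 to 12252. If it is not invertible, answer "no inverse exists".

5724

Run Euclid on (12253, 3029):
12253 = 4×3029 + 137
3029 = 22×137 + 15
137 = 9×15 + 2
15 = 7×2 + 1
2 = 2×1 + 0
Since gcd(3029, 12253) = 1, back-substitute to write 1 as a combination:
1 = 15 − 7·2
1 = −7·137 + 64·15
1 = 64·3029 − 1415·137
1 = −1415·12253 + 5724·3029
So 3029·5724 ≡ 1 (mod 12253).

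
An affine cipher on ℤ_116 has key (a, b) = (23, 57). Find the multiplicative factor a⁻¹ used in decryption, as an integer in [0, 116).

111

gcd(116, 23) by repeated division:
116 = 5*23 + 1
23 = 23*1 + 0
Since gcd(23, 116) = 1, back-substitute to write 1 as a combination:
1 = 116 − 5·23
So 23·(-5) ≡ 1 (mod 116), and -5 ≡ 111 (mod 116).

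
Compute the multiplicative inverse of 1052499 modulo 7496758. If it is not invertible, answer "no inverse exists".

Extended Euclidean algorithm:
7496758 = 7*1052499 + 129265
1052499 = 8*129265 + 18379
129265 = 7*18379 + 612
18379 = 30*612 + 19
612 = 32*19 + 4
19 = 4*4 + 3
4 = 1*3 + 1
3 = 3*1 + 0
gcd = 1, so the inverse exists. Back-substitute:
1 = 4 − 3
1 = −19 + 5·4
1 = 5·612 − 161·19
1 = −161·18379 + 4835·612
1 = 4835·129265 − 34006·18379
1 = −34006·1052499 + 276883·129265
1 = 276883·7496758 − 1972187·1052499
So 1052499·(-1972187) ≡ 1 (mod 7496758), and -1972187 ≡ 5524571 (mod 7496758).

5524571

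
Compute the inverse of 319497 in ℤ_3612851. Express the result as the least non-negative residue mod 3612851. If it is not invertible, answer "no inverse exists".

449807

gcd(3612851, 319497) by repeated division:
3612851 = 11×319497 + 98384
319497 = 3×98384 + 24345
98384 = 4×24345 + 1004
24345 = 24×1004 + 249
1004 = 4×249 + 8
249 = 31×8 + 1
8 = 8×1 + 0
The gcd is 1. Working backward:
1 = 249 − 31·8
1 = −31·1004 + 125·249
1 = 125·24345 − 3031·1004
1 = −3031·98384 + 12249·24345
1 = 12249·319497 − 39778·98384
1 = −39778·3612851 + 449807·319497
So 319497·449807 ≡ 1 (mod 3612851).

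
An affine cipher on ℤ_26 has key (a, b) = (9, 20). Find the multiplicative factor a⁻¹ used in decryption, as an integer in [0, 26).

Apply the Euclidean algorithm to 26 and 9:
26 = 2×9 + 8
9 = 1×8 + 1
8 = 8×1 + 0
Since gcd(9, 26) = 1, back-substitute to write 1 as a combination:
1 = 9 − 8
1 = −26 + 3·9
So 9·3 ≡ 1 (mod 26).

3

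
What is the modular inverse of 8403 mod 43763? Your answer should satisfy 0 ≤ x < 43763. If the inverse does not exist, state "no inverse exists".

Run Euclid on (43763, 8403):
43763 = 5×8403 + 1748
8403 = 4×1748 + 1411
1748 = 1×1411 + 337
1411 = 4×337 + 63
337 = 5×63 + 22
63 = 2×22 + 19
22 = 1×19 + 3
19 = 6×3 + 1
3 = 3×1 + 0
The gcd is 1. Working backward:
1 = 19 − 6·3
1 = −6·22 + 7·19
1 = 7·63 − 20·22
1 = −20·337 + 107·63
1 = 107·1411 − 448·337
1 = −448·1748 + 555·1411
1 = 555·8403 − 2668·1748
1 = −2668·43763 + 13895·8403
So 8403·13895 ≡ 1 (mod 43763).

13895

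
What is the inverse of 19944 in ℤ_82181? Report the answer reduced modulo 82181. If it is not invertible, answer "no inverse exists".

Run Euclid on (82181, 19944):
82181 = 4*19944 + 2405
19944 = 8*2405 + 704
2405 = 3*704 + 293
704 = 2*293 + 118
293 = 2*118 + 57
118 = 2*57 + 4
57 = 14*4 + 1
4 = 4*1 + 0
Since gcd(19944, 82181) = 1, back-substitute to write 1 as a combination:
1 = 57 − 14·4
1 = −14·118 + 29·57
1 = 29·293 − 72·118
1 = −72·704 + 173·293
1 = 173·2405 − 591·704
1 = −591·19944 + 4901·2405
1 = 4901·82181 − 20195·19944
So 19944·(-20195) ≡ 1 (mod 82181), and -20195 ≡ 61986 (mod 82181).

61986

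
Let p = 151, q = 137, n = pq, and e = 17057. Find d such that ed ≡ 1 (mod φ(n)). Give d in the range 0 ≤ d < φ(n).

11393

φ(n) = (p−1)(q−1) = 150·136 = 20400.
Need d with 17057·d ≡ 1 (mod 20400). Apply the extended Euclidean algorithm:
20400 = 1·17057 + 3343
17057 = 5·3343 + 342
3343 = 9·342 + 265
342 = 1·265 + 77
265 = 3·77 + 34
77 = 2·34 + 9
34 = 3·9 + 7
9 = 1·7 + 2
7 = 3·2 + 1
2 = 2·1 + 0
Back-substitute:
1 = 7 − 3·2
1 = −3·9 + 4·7
1 = 4·34 − 15·9
1 = −15·77 + 34·34
1 = 34·265 − 117·77
1 = −117·342 + 151·265
1 = 151·3343 − 1476·342
1 = −1476·17057 + 7531·3343
1 = 7531·20400 − 9007·17057
So 17057·(-9007) ≡ 1 (mod 20400), hence d ≡ -9007 ≡ 11393 (mod 20400).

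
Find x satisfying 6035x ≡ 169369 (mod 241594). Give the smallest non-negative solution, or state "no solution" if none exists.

First find gcd(6035, 241594):
241594 = 40*6035 + 194
6035 = 31*194 + 21
194 = 9*21 + 5
21 = 4*5 + 1
5 = 5*1 + 0
gcd = 1, so a unique solution mod 241594 exists.
Back-substitute for the Bézout coefficients:
1 = 21 − 4·5
1 = −4·194 + 37·21
1 = 37·6035 − 1151·194
1 = −1151·241594 + 46077·6035
So 6035·(46077) ≡ 1 (mod 241594), giving 6035⁻¹ ≡ 46077.
x ≡ 6035⁻¹·169369 ≡ 46077·169369 ≡ 46025 (mod 241594).

46025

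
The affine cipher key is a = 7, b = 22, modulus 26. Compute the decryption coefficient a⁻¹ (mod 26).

15

Extended Euclidean algorithm:
26 = 3×7 + 5
7 = 1×5 + 2
5 = 2×2 + 1
2 = 2×1 + 0
gcd = 1, so the inverse exists. Back-substitute:
1 = 5 − 2·2
1 = −2·7 + 3·5
1 = 3·26 − 11·7
So 7·(-11) ≡ 1 (mod 26), and -11 ≡ 15 (mod 26).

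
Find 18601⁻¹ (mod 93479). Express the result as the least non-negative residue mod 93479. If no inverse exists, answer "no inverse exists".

gcd(93479, 18601) by repeated division:
93479 = 5*18601 + 474
18601 = 39*474 + 115
474 = 4*115 + 14
115 = 8*14 + 3
14 = 4*3 + 2
3 = 1*2 + 1
2 = 2*1 + 0
Since gcd(18601, 93479) = 1, back-substitute to write 1 as a combination:
1 = 3 − 2
1 = −14 + 5·3
1 = 5·115 − 41·14
1 = −41·474 + 169·115
1 = 169·18601 − 6632·474
1 = −6632·93479 + 33329·18601
So 18601·33329 ≡ 1 (mod 93479).

33329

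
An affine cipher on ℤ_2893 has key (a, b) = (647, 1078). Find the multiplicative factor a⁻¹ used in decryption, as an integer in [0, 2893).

Run Euclid on (2893, 647):
2893 = 4·647 + 305
647 = 2·305 + 37
305 = 8·37 + 9
37 = 4·9 + 1
9 = 9·1 + 0
The gcd is 1. Working backward:
1 = 37 − 4·9
1 = −4·305 + 33·37
1 = 33·647 − 70·305
1 = −70·2893 + 313·647
So 647·313 ≡ 1 (mod 2893).

313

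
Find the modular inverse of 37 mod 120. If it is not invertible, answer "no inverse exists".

13

Extended Euclidean algorithm:
120 = 3×37 + 9
37 = 4×9 + 1
9 = 9×1 + 0
The gcd is 1. Working backward:
1 = 37 − 4·9
1 = −4·120 + 13·37
So 37·13 ≡ 1 (mod 120).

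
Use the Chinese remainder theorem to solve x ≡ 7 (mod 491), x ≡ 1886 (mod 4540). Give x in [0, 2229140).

Write x = 7 + 491·k. Then 491·k ≡ 1886 − 7 ≡ 1879 (mod 4540).
Need 491⁻¹ mod 4540. Extended Euclid on (4540, 491):
4540 = 9*491 + 121
491 = 4*121 + 7
121 = 17*7 + 2
7 = 3*2 + 1
2 = 2*1 + 0
Back-substitute:
1 = 7 − 3·2
1 = −3·121 + 52·7
1 = 52·491 − 211·121
1 = −211·4540 + 1951·491
491⁻¹ ≡ 1951 (mod 4540), so k ≡ 1951·1879 ≡ 2149 (mod 4540).
x = 7 + 491·2149 = 1055166.

1055166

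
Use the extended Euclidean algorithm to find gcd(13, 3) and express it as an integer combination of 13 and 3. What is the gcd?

1

Euclidean algorithm:
13 = 4·3 + 1
3 = 3·1 + 0
gcd(13, 3) = 1.
Working backward:
1 = 13 − 4·3
So 1 = (1)·13 + (-4)·3.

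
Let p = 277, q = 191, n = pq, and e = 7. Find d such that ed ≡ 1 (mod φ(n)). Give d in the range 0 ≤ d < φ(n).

φ(n) = (p−1)(q−1) = 276·190 = 52440.
Need d with 7·d ≡ 1 (mod 52440). Apply the extended Euclidean algorithm:
52440 = 7491·7 + 3
7 = 2·3 + 1
3 = 3·1 + 0
Back-substitute:
1 = 7 − 2·3
1 = −2·52440 + 14983·7
So 7·14983 ≡ 1 (mod 52440), hence d = 14983.

14983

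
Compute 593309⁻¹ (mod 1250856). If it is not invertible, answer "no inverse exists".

1080221

Apply the Euclidean algorithm to 1250856 and 593309:
1250856 = 2·593309 + 64238
593309 = 9·64238 + 15167
64238 = 4·15167 + 3570
15167 = 4·3570 + 887
3570 = 4·887 + 22
887 = 40·22 + 7
22 = 3·7 + 1
7 = 7·1 + 0
gcd = 1, so the inverse exists. Back-substitute:
1 = 22 − 3·7
1 = −3·887 + 121·22
1 = 121·3570 − 487·887
1 = −487·15167 + 2069·3570
1 = 2069·64238 − 8763·15167
1 = −8763·593309 + 80936·64238
1 = 80936·1250856 − 170635·593309
So 593309·(-170635) ≡ 1 (mod 1250856), and -170635 ≡ 1080221 (mod 1250856).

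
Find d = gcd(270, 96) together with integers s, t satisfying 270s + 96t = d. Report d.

6

Repeated division:
270 = 2·96 + 78
96 = 1·78 + 18
78 = 4·18 + 6
18 = 3·6 + 0
gcd(270, 96) = 6.
Back-substituting:
6 = 78 − 4·18
6 = −4·96 + 5·78
6 = 5·270 − 14·96
So 6 = (5)·270 + (-14)·96.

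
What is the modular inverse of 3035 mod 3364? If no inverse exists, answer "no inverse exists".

gcd(3364, 3035) by repeated division:
3364 = 1·3035 + 329
3035 = 9·329 + 74
329 = 4·74 + 33
74 = 2·33 + 8
33 = 4·8 + 1
8 = 8·1 + 0
The gcd is 1. Working backward:
1 = 33 − 4·8
1 = −4·74 + 9·33
1 = 9·329 − 40·74
1 = −40·3035 + 369·329
1 = 369·3364 − 409·3035
Thus 3035·(-409) ≡ 1 (mod 3364); reducing, -409 mod 3364 = 2955.

2955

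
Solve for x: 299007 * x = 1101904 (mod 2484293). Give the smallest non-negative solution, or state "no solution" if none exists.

First find gcd(299007, 2484293):
2484293 = 8·299007 + 92237
299007 = 3·92237 + 22296
92237 = 4·22296 + 3053
22296 = 7·3053 + 925
3053 = 3·925 + 278
925 = 3·278 + 91
278 = 3·91 + 5
91 = 18·5 + 1
5 = 5·1 + 0
gcd = 1, so a unique solution mod 2484293 exists.
Back-substitute for the Bézout coefficients:
1 = 91 − 18·5
1 = −18·278 + 55·91
1 = 55·925 − 183·278
1 = −183·3053 + 604·925
1 = 604·22296 − 4411·3053
1 = −4411·92237 + 18248·22296
1 = 18248·299007 − 59155·92237
1 = −59155·2484293 + 491488·299007
So 299007·(491488) ≡ 1 (mod 2484293), giving 299007⁻¹ ≡ 491488.
x ≡ 299007⁻¹·1101904 ≡ 491488·1101904 ≡ 1687738 (mod 2484293).

1687738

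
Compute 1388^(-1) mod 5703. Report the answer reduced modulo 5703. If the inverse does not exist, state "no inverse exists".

Run Euclid on (5703, 1388):
5703 = 4×1388 + 151
1388 = 9×151 + 29
151 = 5×29 + 6
29 = 4×6 + 5
6 = 1×5 + 1
5 = 5×1 + 0
gcd = 1, so the inverse exists. Back-substitute:
1 = 6 − 5
1 = −29 + 5·6
1 = 5·151 − 26·29
1 = −26·1388 + 239·151
1 = 239·5703 − 982·1388
Thus 1388·(-982) ≡ 1 (mod 5703); reducing, -982 mod 5703 = 4721.

4721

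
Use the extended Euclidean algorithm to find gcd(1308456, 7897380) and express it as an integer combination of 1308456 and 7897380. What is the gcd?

12

Euclidean algorithm:
7897380 = 6*1308456 + 46644
1308456 = 28*46644 + 2424
46644 = 19*2424 + 588
2424 = 4*588 + 72
588 = 8*72 + 12
72 = 6*12 + 0
gcd(1308456, 7897380) = 12.
Express as a combination:
12 = 588 − 8·72
12 = −8·2424 + 33·588
12 = 33·46644 − 635·2424
12 = −635·1308456 + 17813·46644
12 = 17813·7897380 − 107513·1308456
So 12 = (17813)·7897380 + (-107513)·1308456.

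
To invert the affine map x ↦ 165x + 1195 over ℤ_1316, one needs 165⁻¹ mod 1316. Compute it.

989

Extended Euclidean algorithm:
1316 = 7*165 + 161
165 = 1*161 + 4
161 = 40*4 + 1
4 = 4*1 + 0
Since gcd(165, 1316) = 1, back-substitute to write 1 as a combination:
1 = 161 − 40·4
1 = −40·165 + 41·161
1 = 41·1316 − 327·165
So 165·(-327) ≡ 1 (mod 1316), and -327 ≡ 989 (mod 1316).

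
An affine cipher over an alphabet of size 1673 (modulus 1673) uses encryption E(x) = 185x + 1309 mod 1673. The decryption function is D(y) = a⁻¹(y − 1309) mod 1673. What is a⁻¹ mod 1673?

208

gcd(1673, 185) by repeated division:
1673 = 9×185 + 8
185 = 23×8 + 1
8 = 8×1 + 0
gcd = 1, so the inverse exists. Back-substitute:
1 = 185 − 23·8
1 = −23·1673 + 208·185
So 185·208 ≡ 1 (mod 1673).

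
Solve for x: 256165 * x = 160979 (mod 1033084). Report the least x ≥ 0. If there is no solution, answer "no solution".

First find gcd(256165, 1033084):
1033084 = 4*256165 + 8424
256165 = 30*8424 + 3445
8424 = 2*3445 + 1534
3445 = 2*1534 + 377
1534 = 4*377 + 26
377 = 14*26 + 13
26 = 2*13 + 0
gcd = 13 and 13 | 160979, so solutions exist. Divide through by 13: 19705x ≡ 12383 (mod 79468).
Now find 19705⁻¹ mod 79468:
79468 = 4×19705 + 648
19705 = 30×648 + 265
648 = 2×265 + 118
265 = 2×118 + 29
118 = 4×29 + 2
29 = 14×2 + 1
2 = 2×1 + 0
Back-substitute:
1 = 29 − 14·2
1 = −14·118 + 57·29
1 = 57·265 − 128·118
1 = −128·648 + 313·265
1 = 313·19705 − 9518·648
1 = −9518·79468 + 38385·19705
So 19705⁻¹ ≡ 38385 (mod 79468).
Then x ≡ 38385·12383 ≡ 23347 (mod 79468); the smallest non-negative solution is x = 23347.

23347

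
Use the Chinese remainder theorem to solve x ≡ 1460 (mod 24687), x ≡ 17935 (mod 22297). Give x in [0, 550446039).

Write x = 1460 + 24687·k. Then 24687·k ≡ 17935 − 1460 ≡ 16475 (mod 22297).
Need 24687⁻¹ mod 22297. Extended Euclid on (22297, 2390):
22297 = 9*2390 + 787
2390 = 3*787 + 29
787 = 27*29 + 4
29 = 7*4 + 1
4 = 4*1 + 0
Back-substitute:
1 = 29 − 7·4
1 = −7·787 + 190·29
1 = 190·2390 − 577·787
1 = −577·22297 + 5383·2390
24687⁻¹ ≡ 5383 (mod 22297), so k ≡ 5383·16475 ≡ 9756 (mod 22297).
x = 1460 + 24687·9756 = 240847832.

240847832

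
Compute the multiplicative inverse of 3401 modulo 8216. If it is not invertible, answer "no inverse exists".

gcd(8216, 3401) by repeated division:
8216 = 2*3401 + 1414
3401 = 2*1414 + 573
1414 = 2*573 + 268
573 = 2*268 + 37
268 = 7*37 + 9
37 = 4*9 + 1
9 = 9*1 + 0
gcd = 1, so the inverse exists. Back-substitute:
1 = 37 − 4·9
1 = −4·268 + 29·37
1 = 29·573 − 62·268
1 = −62·1414 + 153·573
1 = 153·3401 − 368·1414
1 = −368·8216 + 889·3401
So 3401·889 ≡ 1 (mod 8216).

889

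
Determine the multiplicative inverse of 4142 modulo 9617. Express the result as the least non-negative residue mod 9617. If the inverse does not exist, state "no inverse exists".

7734

Apply the Euclidean algorithm to 9617 and 4142:
9617 = 2×4142 + 1333
4142 = 3×1333 + 143
1333 = 9×143 + 46
143 = 3×46 + 5
46 = 9×5 + 1
5 = 5×1 + 0
gcd = 1, so the inverse exists. Back-substitute:
1 = 46 − 9·5
1 = −9·143 + 28·46
1 = 28·1333 − 261·143
1 = −261·4142 + 811·1333
1 = 811·9617 − 1883·4142
So 4142·(-1883) ≡ 1 (mod 9617), and -1883 ≡ 7734 (mod 9617).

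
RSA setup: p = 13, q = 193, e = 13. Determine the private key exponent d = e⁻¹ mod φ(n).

φ(n) = (p−1)(q−1) = 12·192 = 2304.
Need d with 13·d ≡ 1 (mod 2304). Apply the extended Euclidean algorithm:
2304 = 177*13 + 3
13 = 4*3 + 1
3 = 3*1 + 0
Back-substitute:
1 = 13 − 4·3
1 = −4·2304 + 709·13
So 13·709 ≡ 1 (mod 2304), hence d = 709.

709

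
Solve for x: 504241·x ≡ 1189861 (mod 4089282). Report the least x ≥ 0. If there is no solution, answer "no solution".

69049

First find gcd(504241, 4089282):
4089282 = 8×504241 + 55354
504241 = 9×55354 + 6055
55354 = 9×6055 + 859
6055 = 7×859 + 42
859 = 20×42 + 19
42 = 2×19 + 4
19 = 4×4 + 3
4 = 1×3 + 1
3 = 3×1 + 0
gcd = 1, so a unique solution mod 4089282 exists.
Back-substitute for the Bézout coefficients:
1 = 4 − 3
1 = −19 + 5·4
1 = 5·42 − 11·19
1 = −11·859 + 225·42
1 = 225·6055 − 1586·859
1 = −1586·55354 + 14499·6055
1 = 14499·504241 − 132077·55354
1 = −132077·4089282 + 1071115·504241
So 504241·(1071115) ≡ 1 (mod 4089282), giving 504241⁻¹ ≡ 1071115.
x ≡ 504241⁻¹·1189861 ≡ 1071115·1189861 ≡ 69049 (mod 4089282).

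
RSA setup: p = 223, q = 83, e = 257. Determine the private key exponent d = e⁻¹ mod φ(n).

425

φ(n) = (p−1)(q−1) = 222·82 = 18204.
Need d with 257·d ≡ 1 (mod 18204). Apply the extended Euclidean algorithm:
18204 = 70*257 + 214
257 = 1*214 + 43
214 = 4*43 + 42
43 = 1*42 + 1
42 = 42*1 + 0
Back-substitute:
1 = 43 − 42
1 = −214 + 5·43
1 = 5·257 − 6·214
1 = −6·18204 + 425·257
So 257·425 ≡ 1 (mod 18204), hence d = 425.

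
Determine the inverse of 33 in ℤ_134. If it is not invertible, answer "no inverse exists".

Apply the Euclidean algorithm to 134 and 33:
134 = 4*33 + 2
33 = 16*2 + 1
2 = 2*1 + 0
Since gcd(33, 134) = 1, back-substitute to write 1 as a combination:
1 = 33 − 16·2
1 = −16·134 + 65·33
So 33·65 ≡ 1 (mod 134).

65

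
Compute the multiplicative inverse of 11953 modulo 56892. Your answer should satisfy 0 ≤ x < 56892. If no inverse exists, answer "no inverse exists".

49981

Extended Euclidean algorithm:
56892 = 4·11953 + 9080
11953 = 1·9080 + 2873
9080 = 3·2873 + 461
2873 = 6·461 + 107
461 = 4·107 + 33
107 = 3·33 + 8
33 = 4·8 + 1
8 = 8·1 + 0
Since gcd(11953, 56892) = 1, back-substitute to write 1 as a combination:
1 = 33 − 4·8
1 = −4·107 + 13·33
1 = 13·461 − 56·107
1 = −56·2873 + 349·461
1 = 349·9080 − 1103·2873
1 = −1103·11953 + 1452·9080
1 = 1452·56892 − 6911·11953
Thus 11953·(-6911) ≡ 1 (mod 56892); reducing, -6911 mod 56892 = 49981.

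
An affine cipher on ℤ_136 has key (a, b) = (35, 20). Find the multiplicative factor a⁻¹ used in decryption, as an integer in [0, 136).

gcd(136, 35) by repeated division:
136 = 3×35 + 31
35 = 1×31 + 4
31 = 7×4 + 3
4 = 1×3 + 1
3 = 3×1 + 0
The gcd is 1. Working backward:
1 = 4 − 3
1 = −31 + 8·4
1 = 8·35 − 9·31
1 = −9·136 + 35·35
So 35·35 ≡ 1 (mod 136).

35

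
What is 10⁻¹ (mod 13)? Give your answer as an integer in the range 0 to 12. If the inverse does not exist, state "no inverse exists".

Apply the Euclidean algorithm to 13 and 10:
13 = 1×10 + 3
10 = 3×3 + 1
3 = 3×1 + 0
The gcd is 1. Working backward:
1 = 10 − 3·3
1 = −3·13 + 4·10
So 10·4 ≡ 1 (mod 13).

4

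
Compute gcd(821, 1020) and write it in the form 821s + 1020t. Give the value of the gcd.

Apply Euclid's algorithm to 1020 and 821:
1020 = 1·821 + 199
821 = 4·199 + 25
199 = 7·25 + 24
25 = 1·24 + 1
24 = 24·1 + 0
gcd(821, 1020) = 1.
Back-substituting:
1 = 25 − 24
1 = −199 + 8·25
1 = 8·821 − 33·199
1 = −33·1020 + 41·821
So 1 = (-33)·1020 + (41)·821.

1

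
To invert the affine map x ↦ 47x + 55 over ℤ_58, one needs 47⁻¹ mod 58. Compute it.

21

Extended Euclidean algorithm:
58 = 1*47 + 11
47 = 4*11 + 3
11 = 3*3 + 2
3 = 1*2 + 1
2 = 2*1 + 0
The gcd is 1. Working backward:
1 = 3 − 2
1 = −11 + 4·3
1 = 4·47 − 17·11
1 = −17·58 + 21·47
So 47·21 ≡ 1 (mod 58).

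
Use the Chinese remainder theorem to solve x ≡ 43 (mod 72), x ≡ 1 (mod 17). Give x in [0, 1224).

Write x = 43 + 72·k. Then 72·k ≡ 1 − 43 ≡ 9 (mod 17).
Need 72⁻¹ mod 17. Extended Euclid on (17, 4):
17 = 4×4 + 1
4 = 4×1 + 0
Back-substitute:
1 = 17 − 4·4
72⁻¹ ≡ 13 (mod 17), so k ≡ 13·9 ≡ 15 (mod 17).
x = 43 + 72·15 = 1123.

1123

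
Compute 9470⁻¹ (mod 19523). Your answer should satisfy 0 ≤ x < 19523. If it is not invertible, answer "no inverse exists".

gcd(19523, 9470) by repeated division:
19523 = 2*9470 + 583
9470 = 16*583 + 142
583 = 4*142 + 15
142 = 9*15 + 7
15 = 2*7 + 1
7 = 7*1 + 0
gcd = 1, so the inverse exists. Back-substitute:
1 = 15 − 2·7
1 = −2·142 + 19·15
1 = 19·583 − 78·142
1 = −78·9470 + 1267·583
1 = 1267·19523 − 2612·9470
So 9470·(-2612) ≡ 1 (mod 19523), and -2612 ≡ 16911 (mod 19523).

16911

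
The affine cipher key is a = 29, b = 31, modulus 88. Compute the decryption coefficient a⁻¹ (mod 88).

gcd(88, 29) by repeated division:
88 = 3·29 + 1
29 = 29·1 + 0
Since gcd(29, 88) = 1, back-substitute to write 1 as a combination:
1 = 88 − 3·29
So 29·(-3) ≡ 1 (mod 88), and -3 ≡ 85 (mod 88).

85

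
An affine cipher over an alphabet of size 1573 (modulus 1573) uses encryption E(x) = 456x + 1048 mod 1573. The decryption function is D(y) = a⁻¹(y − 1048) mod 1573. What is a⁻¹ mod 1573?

1197

gcd(1573, 456) by repeated division:
1573 = 3×456 + 205
456 = 2×205 + 46
205 = 4×46 + 21
46 = 2×21 + 4
21 = 5×4 + 1
4 = 4×1 + 0
gcd = 1, so the inverse exists. Back-substitute:
1 = 21 − 5·4
1 = −5·46 + 11·21
1 = 11·205 − 49·46
1 = −49·456 + 109·205
1 = 109·1573 − 376·456
Hence 456⁻¹ ≡ -376 ≡ 1197 (mod 1573).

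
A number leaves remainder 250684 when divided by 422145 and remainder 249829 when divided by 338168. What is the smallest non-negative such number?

86222944789

Write x = 250684 + 422145·k. Then 422145·k ≡ 249829 − 250684 ≡ 337313 (mod 338168).
Need 422145⁻¹ mod 338168. Extended Euclid on (338168, 83977):
338168 = 4×83977 + 2260
83977 = 37×2260 + 357
2260 = 6×357 + 118
357 = 3×118 + 3
118 = 39×3 + 1
3 = 3×1 + 0
Back-substitute:
1 = 118 − 39·3
1 = −39·357 + 118·118
1 = 118·2260 − 747·357
1 = −747·83977 + 27757·2260
1 = 27757·338168 − 111775·83977
422145⁻¹ ≡ 226393 (mod 338168), so k ≡ 226393·337313 ≡ 204249 (mod 338168).
x = 250684 + 422145·204249 = 86222944789.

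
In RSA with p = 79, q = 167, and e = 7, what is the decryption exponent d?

7399

φ(n) = (p−1)(q−1) = 78·166 = 12948.
Need d with 7·d ≡ 1 (mod 12948). Apply the extended Euclidean algorithm:
12948 = 1849*7 + 5
7 = 1*5 + 2
5 = 2*2 + 1
2 = 2*1 + 0
Back-substitute:
1 = 5 − 2·2
1 = −2·7 + 3·5
1 = 3·12948 − 5549·7
So 7·(-5549) ≡ 1 (mod 12948), hence d ≡ -5549 ≡ 7399 (mod 12948).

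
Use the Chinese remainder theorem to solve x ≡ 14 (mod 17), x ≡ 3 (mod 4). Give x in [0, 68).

31

Write x = 14 + 17·k. Then 17·k ≡ 3 − 14 ≡ 1 (mod 4).
Need 17⁻¹ mod 4. Extended Euclid on (4, 1):
4 = 4*1 + 0
17⁻¹ ≡ 1 (mod 4), so k ≡ 1·1 ≡ 1 (mod 4).
x = 14 + 17·1 = 31.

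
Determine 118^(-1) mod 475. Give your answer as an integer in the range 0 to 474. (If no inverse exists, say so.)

Extended Euclidean algorithm:
475 = 4·118 + 3
118 = 39·3 + 1
3 = 3·1 + 0
Since gcd(118, 475) = 1, back-substitute to write 1 as a combination:
1 = 118 − 39·3
1 = −39·475 + 157·118
So 118·157 ≡ 1 (mod 475).

157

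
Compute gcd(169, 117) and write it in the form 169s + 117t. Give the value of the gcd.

13

Repeated division:
169 = 1·117 + 52
117 = 2·52 + 13
52 = 4·13 + 0
gcd(169, 117) = 13.
Express as a combination:
13 = 117 − 2·52
13 = −2·169 + 3·117
So 13 = (-2)·169 + (3)·117.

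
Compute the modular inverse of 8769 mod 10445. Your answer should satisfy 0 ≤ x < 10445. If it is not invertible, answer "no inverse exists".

2524

Extended Euclidean algorithm:
10445 = 1×8769 + 1676
8769 = 5×1676 + 389
1676 = 4×389 + 120
389 = 3×120 + 29
120 = 4×29 + 4
29 = 7×4 + 1
4 = 4×1 + 0
Since gcd(8769, 10445) = 1, back-substitute to write 1 as a combination:
1 = 29 − 7·4
1 = −7·120 + 29·29
1 = 29·389 − 94·120
1 = −94·1676 + 405·389
1 = 405·8769 − 2119·1676
1 = −2119·10445 + 2524·8769
So 8769·2524 ≡ 1 (mod 10445).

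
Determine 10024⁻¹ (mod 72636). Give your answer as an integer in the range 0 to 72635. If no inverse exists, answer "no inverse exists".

Compute gcd(10024, 72636):
72636 = 7*10024 + 2468
10024 = 4*2468 + 152
2468 = 16*152 + 36
152 = 4*36 + 8
36 = 4*8 + 4
8 = 2*4 + 0
The gcd is 4, not 1, hence no inverse exists.

no inverse exists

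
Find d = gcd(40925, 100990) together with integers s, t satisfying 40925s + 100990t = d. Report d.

Euclidean algorithm:
100990 = 2·40925 + 19140
40925 = 2·19140 + 2645
19140 = 7·2645 + 625
2645 = 4·625 + 145
625 = 4·145 + 45
145 = 3·45 + 10
45 = 4·10 + 5
10 = 2·5 + 0
gcd(40925, 100990) = 5.
Back-substituting:
5 = 45 − 4·10
5 = −4·145 + 13·45
5 = 13·625 − 56·145
5 = −56·2645 + 237·625
5 = 237·19140 − 1715·2645
5 = −1715·40925 + 3667·19140
5 = 3667·100990 − 9049·40925
So 5 = (3667)·100990 + (-9049)·40925.

5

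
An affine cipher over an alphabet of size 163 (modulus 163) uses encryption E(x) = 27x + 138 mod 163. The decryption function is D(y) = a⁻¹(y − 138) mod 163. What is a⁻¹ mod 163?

157

Apply the Euclidean algorithm to 163 and 27:
163 = 6·27 + 1
27 = 27·1 + 0
gcd = 1, so the inverse exists. Back-substitute:
1 = 163 − 6·27
So 27·(-6) ≡ 1 (mod 163), and -6 ≡ 157 (mod 163).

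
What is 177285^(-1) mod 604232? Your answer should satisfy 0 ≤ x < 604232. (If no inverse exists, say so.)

529973

gcd(604232, 177285) by repeated division:
604232 = 3·177285 + 72377
177285 = 2·72377 + 32531
72377 = 2·32531 + 7315
32531 = 4·7315 + 3271
7315 = 2·3271 + 773
3271 = 4·773 + 179
773 = 4·179 + 57
179 = 3·57 + 8
57 = 7·8 + 1
8 = 8·1 + 0
The gcd is 1. Working backward:
1 = 57 − 7·8
1 = −7·179 + 22·57
1 = 22·773 − 95·179
1 = −95·3271 + 402·773
1 = 402·7315 − 899·3271
1 = −899·32531 + 3998·7315
1 = 3998·72377 − 8895·32531
1 = −8895·177285 + 21788·72377
1 = 21788·604232 − 74259·177285
Thus 177285·(-74259) ≡ 1 (mod 604232); reducing, -74259 mod 604232 = 529973.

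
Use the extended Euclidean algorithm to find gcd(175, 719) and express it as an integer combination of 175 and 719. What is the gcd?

Apply Euclid's algorithm to 719 and 175:
719 = 4·175 + 19
175 = 9·19 + 4
19 = 4·4 + 3
4 = 1·3 + 1
3 = 3·1 + 0
gcd(175, 719) = 1.
Working backward:
1 = 4 − 3
1 = −19 + 5·4
1 = 5·175 − 46·19
1 = −46·719 + 189·175
So 1 = (-46)·719 + (189)·175.

1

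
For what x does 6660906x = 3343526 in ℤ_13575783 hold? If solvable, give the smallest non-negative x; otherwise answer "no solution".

gcd(6660906, 13575783):
13575783 = 2·6660906 + 253971
6660906 = 26·253971 + 57660
253971 = 4·57660 + 23331
57660 = 2·23331 + 10998
23331 = 2·10998 + 1335
10998 = 8·1335 + 318
1335 = 4·318 + 63
318 = 5·63 + 3
63 = 21·3 + 0
gcd = 3, but 3 ∤ 3343526, so the congruence has no solution.

no solution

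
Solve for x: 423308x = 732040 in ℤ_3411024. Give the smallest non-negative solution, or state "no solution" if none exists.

First find gcd(423308, 3411024):
3411024 = 8×423308 + 24560
423308 = 17×24560 + 5788
24560 = 4×5788 + 1408
5788 = 4×1408 + 156
1408 = 9×156 + 4
156 = 39×4 + 0
gcd = 4 and 4 | 732040, so solutions exist. Divide through by 4: 105827x ≡ 183010 (mod 852756).
Now find 105827⁻¹ mod 852756:
852756 = 8·105827 + 6140
105827 = 17·6140 + 1447
6140 = 4·1447 + 352
1447 = 4·352 + 39
352 = 9·39 + 1
39 = 39·1 + 0
Back-substitute:
1 = 352 − 9·39
1 = −9·1447 + 37·352
1 = 37·6140 − 157·1447
1 = −157·105827 + 2706·6140
1 = 2706·852756 − 21805·105827
So 105827·(-21805) ≡ 1 (mod 852756), i.e. 105827⁻¹ ≡ 830951.
Then x ≡ 830951·183010 ≡ 365030 (mod 852756); the smallest non-negative solution is x = 365030.

365030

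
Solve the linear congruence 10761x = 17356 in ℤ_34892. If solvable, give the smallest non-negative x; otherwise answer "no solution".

18516

First find gcd(10761, 34892):
34892 = 3×10761 + 2609
10761 = 4×2609 + 325
2609 = 8×325 + 9
325 = 36×9 + 1
9 = 9×1 + 0
gcd = 1, so a unique solution mod 34892 exists.
Back-substitute for the Bézout coefficients:
1 = 325 − 36·9
1 = −36·2609 + 289·325
1 = 289·10761 − 1192·2609
1 = −1192·34892 + 3865·10761
So 10761·(3865) ≡ 1 (mod 34892), giving 10761⁻¹ ≡ 3865.
x ≡ 10761⁻¹·17356 ≡ 3865·17356 ≡ 18516 (mod 34892).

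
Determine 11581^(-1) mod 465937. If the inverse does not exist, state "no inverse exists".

115750

Run Euclid on (465937, 11581):
465937 = 40·11581 + 2697
11581 = 4·2697 + 793
2697 = 3·793 + 318
793 = 2·318 + 157
318 = 2·157 + 4
157 = 39·4 + 1
4 = 4·1 + 0
Since gcd(11581, 465937) = 1, back-substitute to write 1 as a combination:
1 = 157 − 39·4
1 = −39·318 + 79·157
1 = 79·793 − 197·318
1 = −197·2697 + 670·793
1 = 670·11581 − 2877·2697
1 = −2877·465937 + 115750·11581
So 11581·115750 ≡ 1 (mod 465937).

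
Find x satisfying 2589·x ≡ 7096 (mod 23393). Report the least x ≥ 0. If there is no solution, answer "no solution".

First find gcd(2589, 23393):
23393 = 9*2589 + 92
2589 = 28*92 + 13
92 = 7*13 + 1
13 = 13*1 + 0
gcd = 1, so a unique solution mod 23393 exists.
Back-substitute for the Bézout coefficients:
1 = 92 − 7·13
1 = −7·2589 + 197·92
1 = 197·23393 − 1780·2589
So 2589·(-1780) ≡ 1 (mod 23393), giving 2589⁻¹ ≡ 21613.
x ≡ 2589⁻¹·7096 ≡ 21613·7096 ≡ 1340 (mod 23393).

1340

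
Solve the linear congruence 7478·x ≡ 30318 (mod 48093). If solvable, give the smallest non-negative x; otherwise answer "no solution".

First find gcd(7478, 48093):
48093 = 6×7478 + 3225
7478 = 2×3225 + 1028
3225 = 3×1028 + 141
1028 = 7×141 + 41
141 = 3×41 + 18
41 = 2×18 + 5
18 = 3×5 + 3
5 = 1×3 + 2
3 = 1×2 + 1
2 = 2×1 + 0
gcd = 1, so a unique solution mod 48093 exists.
Back-substitute for the Bézout coefficients:
1 = 3 − 2
1 = −5 + 2·3
1 = 2·18 − 7·5
1 = −7·41 + 16·18
1 = 16·141 − 55·41
1 = −55·1028 + 401·141
1 = 401·3225 − 1258·1028
1 = −1258·7478 + 2917·3225
1 = 2917·48093 − 18760·7478
So 7478·(-18760) ≡ 1 (mod 48093), giving 7478⁻¹ ≡ 29333.
x ≡ 7478⁻¹·30318 ≡ 29333·30318 ≡ 30231 (mod 48093).

30231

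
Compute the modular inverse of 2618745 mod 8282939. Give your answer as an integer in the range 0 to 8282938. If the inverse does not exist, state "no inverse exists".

4571957

Apply the Euclidean algorithm to 8282939 and 2618745:
8282939 = 3×2618745 + 426704
2618745 = 6×426704 + 58521
426704 = 7×58521 + 17057
58521 = 3×17057 + 7350
17057 = 2×7350 + 2357
7350 = 3×2357 + 279
2357 = 8×279 + 125
279 = 2×125 + 29
125 = 4×29 + 9
29 = 3×9 + 2
9 = 4×2 + 1
2 = 2×1 + 0
Since gcd(2618745, 8282939) = 1, back-substitute to write 1 as a combination:
1 = 9 − 4·2
1 = −4·29 + 13·9
1 = 13·125 − 56·29
1 = −56·279 + 125·125
1 = 125·2357 − 1056·279
1 = −1056·7350 + 3293·2357
1 = 3293·17057 − 7642·7350
1 = −7642·58521 + 26219·17057
1 = 26219·426704 − 191175·58521
1 = −191175·2618745 + 1173269·426704
1 = 1173269·8282939 − 3710982·2618745
Thus 2618745·(-3710982) ≡ 1 (mod 8282939); reducing, -3710982 mod 8282939 = 4571957.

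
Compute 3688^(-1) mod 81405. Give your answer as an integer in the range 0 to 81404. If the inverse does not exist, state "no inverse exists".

gcd(81405, 3688) by repeated division:
81405 = 22×3688 + 269
3688 = 13×269 + 191
269 = 1×191 + 78
191 = 2×78 + 35
78 = 2×35 + 8
35 = 4×8 + 3
8 = 2×3 + 2
3 = 1×2 + 1
2 = 2×1 + 0
gcd = 1, so the inverse exists. Back-substitute:
1 = 3 − 2
1 = −8 + 3·3
1 = 3·35 − 13·8
1 = −13·78 + 29·35
1 = 29·191 − 71·78
1 = −71·269 + 100·191
1 = 100·3688 − 1371·269
1 = −1371·81405 + 30262·3688
So 3688·30262 ≡ 1 (mod 81405).

30262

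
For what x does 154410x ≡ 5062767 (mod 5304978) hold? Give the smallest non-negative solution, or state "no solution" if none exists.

no solution

gcd(154410, 5304978):
5304978 = 34·154410 + 55038
154410 = 2·55038 + 44334
55038 = 1·44334 + 10704
44334 = 4·10704 + 1518
10704 = 7·1518 + 78
1518 = 19·78 + 36
78 = 2·36 + 6
36 = 6·6 + 0
gcd = 6, but 6 ∤ 5062767, so the congruence has no solution.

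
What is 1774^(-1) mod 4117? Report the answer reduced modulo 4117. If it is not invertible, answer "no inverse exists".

123

Apply the Euclidean algorithm to 4117 and 1774:
4117 = 2*1774 + 569
1774 = 3*569 + 67
569 = 8*67 + 33
67 = 2*33 + 1
33 = 33*1 + 0
Since gcd(1774, 4117) = 1, back-substitute to write 1 as a combination:
1 = 67 − 2·33
1 = −2·569 + 17·67
1 = 17·1774 − 53·569
1 = −53·4117 + 123·1774
So 1774·123 ≡ 1 (mod 4117).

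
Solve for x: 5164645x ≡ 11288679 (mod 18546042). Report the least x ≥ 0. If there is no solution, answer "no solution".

6008787

First find gcd(5164645, 18546042):
18546042 = 3·5164645 + 3052107
5164645 = 1·3052107 + 2112538
3052107 = 1·2112538 + 939569
2112538 = 2·939569 + 233400
939569 = 4·233400 + 5969
233400 = 39·5969 + 609
5969 = 9·609 + 488
609 = 1·488 + 121
488 = 4·121 + 4
121 = 30·4 + 1
4 = 4·1 + 0
gcd = 1, so a unique solution mod 18546042 exists.
Back-substitute for the Bézout coefficients:
1 = 121 − 30·4
1 = −30·488 + 121·121
1 = 121·609 − 151·488
1 = −151·5969 + 1480·609
1 = 1480·233400 − 57871·5969
1 = −57871·939569 + 232964·233400
1 = 232964·2112538 − 523799·939569
1 = −523799·3052107 + 756763·2112538
1 = 756763·5164645 − 1280562·3052107
1 = −1280562·18546042 + 4598449·5164645
So 5164645·(4598449) ≡ 1 (mod 18546042), giving 5164645⁻¹ ≡ 4598449.
x ≡ 5164645⁻¹·11288679 ≡ 4598449·11288679 ≡ 6008787 (mod 18546042).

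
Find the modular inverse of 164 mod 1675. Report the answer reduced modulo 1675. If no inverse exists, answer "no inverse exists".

Apply the Euclidean algorithm to 1675 and 164:
1675 = 10·164 + 35
164 = 4·35 + 24
35 = 1·24 + 11
24 = 2·11 + 2
11 = 5·2 + 1
2 = 2·1 + 0
gcd = 1, so the inverse exists. Back-substitute:
1 = 11 − 5·2
1 = −5·24 + 11·11
1 = 11·35 − 16·24
1 = −16·164 + 75·35
1 = 75·1675 − 766·164
Thus 164·(-766) ≡ 1 (mod 1675); reducing, -766 mod 1675 = 909.

909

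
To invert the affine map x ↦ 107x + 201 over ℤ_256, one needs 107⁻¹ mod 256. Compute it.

gcd(256, 107) by repeated division:
256 = 2·107 + 42
107 = 2·42 + 23
42 = 1·23 + 19
23 = 1·19 + 4
19 = 4·4 + 3
4 = 1·3 + 1
3 = 3·1 + 0
Since gcd(107, 256) = 1, back-substitute to write 1 as a combination:
1 = 4 − 3
1 = −19 + 5·4
1 = 5·23 − 6·19
1 = −6·42 + 11·23
1 = 11·107 − 28·42
1 = −28·256 + 67·107
So 107·67 ≡ 1 (mod 256).

67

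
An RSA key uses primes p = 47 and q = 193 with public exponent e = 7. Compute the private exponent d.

5047

φ(n) = (p−1)(q−1) = 46·192 = 8832.
Need d with 7·d ≡ 1 (mod 8832). Apply the extended Euclidean algorithm:
8832 = 1261*7 + 5
7 = 1*5 + 2
5 = 2*2 + 1
2 = 2*1 + 0
Back-substitute:
1 = 5 − 2·2
1 = −2·7 + 3·5
1 = 3·8832 − 3785·7
So 7·(-3785) ≡ 1 (mod 8832), hence d ≡ -3785 ≡ 5047 (mod 8832).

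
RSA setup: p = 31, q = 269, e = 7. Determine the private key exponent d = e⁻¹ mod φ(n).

5743

φ(n) = (p−1)(q−1) = 30·268 = 8040.
Need d with 7·d ≡ 1 (mod 8040). Apply the extended Euclidean algorithm:
8040 = 1148×7 + 4
7 = 1×4 + 3
4 = 1×3 + 1
3 = 3×1 + 0
Back-substitute:
1 = 4 − 3
1 = −7 + 2·4
1 = 2·8040 − 2297·7
So 7·(-2297) ≡ 1 (mod 8040), hence d ≡ -2297 ≡ 5743 (mod 8040).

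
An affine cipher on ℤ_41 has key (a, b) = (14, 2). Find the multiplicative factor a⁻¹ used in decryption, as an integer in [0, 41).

Extended Euclidean algorithm:
41 = 2×14 + 13
14 = 1×13 + 1
13 = 13×1 + 0
Since gcd(14, 41) = 1, back-substitute to write 1 as a combination:
1 = 14 − 13
1 = −41 + 3·14
So 14·3 ≡ 1 (mod 41).

3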